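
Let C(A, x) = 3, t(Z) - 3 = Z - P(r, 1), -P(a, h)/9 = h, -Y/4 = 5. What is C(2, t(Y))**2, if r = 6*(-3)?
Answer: 9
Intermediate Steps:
Y = -20 (Y = -4*5 = -20)
r = -18
P(a, h) = -9*h
t(Z) = 12 + Z (t(Z) = 3 + (Z - (-9)) = 3 + (Z - 1*(-9)) = 3 + (Z + 9) = 3 + (9 + Z) = 12 + Z)
C(2, t(Y))**2 = 3**2 = 9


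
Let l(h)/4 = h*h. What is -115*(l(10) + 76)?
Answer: -54740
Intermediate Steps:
l(h) = 4*h² (l(h) = 4*(h*h) = 4*h²)
-115*(l(10) + 76) = -115*(4*10² + 76) = -115*(4*100 + 76) = -115*(400 + 76) = -115*476 = -54740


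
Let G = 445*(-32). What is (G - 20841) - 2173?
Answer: -37254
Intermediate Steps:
G = -14240
(G - 20841) - 2173 = (-14240 - 20841) - 2173 = -35081 - 2173 = -37254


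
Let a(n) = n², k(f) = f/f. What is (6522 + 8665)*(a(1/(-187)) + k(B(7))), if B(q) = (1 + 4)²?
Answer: 531089390/34969 ≈ 15187.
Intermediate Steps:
B(q) = 25 (B(q) = 5² = 25)
k(f) = 1
(6522 + 8665)*(a(1/(-187)) + k(B(7))) = (6522 + 8665)*((1/(-187))² + 1) = 15187*((-1/187)² + 1) = 15187*(1/34969 + 1) = 15187*(34970/34969) = 531089390/34969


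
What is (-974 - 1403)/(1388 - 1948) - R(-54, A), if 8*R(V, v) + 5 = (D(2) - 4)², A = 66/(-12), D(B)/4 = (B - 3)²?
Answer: 2727/560 ≈ 4.8696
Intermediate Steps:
D(B) = 4*(-3 + B)² (D(B) = 4*(B - 3)² = 4*(-3 + B)²)
A = -11/2 (A = 66*(-1/12) = -11/2 ≈ -5.5000)
R(V, v) = -5/8 (R(V, v) = -5/8 + (4*(-3 + 2)² - 4)²/8 = -5/8 + (4*(-1)² - 4)²/8 = -5/8 + (4*1 - 4)²/8 = -5/8 + (4 - 4)²/8 = -5/8 + (⅛)*0² = -5/8 + (⅛)*0 = -5/8 + 0 = -5/8)
(-974 - 1403)/(1388 - 1948) - R(-54, A) = (-974 - 1403)/(1388 - 1948) - 1*(-5/8) = -2377/(-560) + 5/8 = -2377*(-1/560) + 5/8 = 2377/560 + 5/8 = 2727/560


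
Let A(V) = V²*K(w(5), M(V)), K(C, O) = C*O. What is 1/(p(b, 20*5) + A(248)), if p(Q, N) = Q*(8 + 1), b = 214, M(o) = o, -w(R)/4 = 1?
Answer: -1/61010042 ≈ -1.6391e-8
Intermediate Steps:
w(R) = -4 (w(R) = -4*1 = -4)
p(Q, N) = 9*Q (p(Q, N) = Q*9 = 9*Q)
A(V) = -4*V³ (A(V) = V²*(-4*V) = -4*V³)
1/(p(b, 20*5) + A(248)) = 1/(9*214 - 4*248³) = 1/(1926 - 4*15252992) = 1/(1926 - 61011968) = 1/(-61010042) = -1/61010042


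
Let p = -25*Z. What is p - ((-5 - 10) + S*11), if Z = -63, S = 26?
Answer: 1304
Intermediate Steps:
p = 1575 (p = -25*(-63) = 1575)
p - ((-5 - 10) + S*11) = 1575 - ((-5 - 10) + 26*11) = 1575 - (-15 + 286) = 1575 - 1*271 = 1575 - 271 = 1304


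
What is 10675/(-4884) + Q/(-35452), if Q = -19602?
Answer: -70678483/43286892 ≈ -1.6328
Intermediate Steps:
10675/(-4884) + Q/(-35452) = 10675/(-4884) - 19602/(-35452) = 10675*(-1/4884) - 19602*(-1/35452) = -10675/4884 + 9801/17726 = -70678483/43286892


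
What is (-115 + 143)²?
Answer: 784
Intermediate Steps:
(-115 + 143)² = 28² = 784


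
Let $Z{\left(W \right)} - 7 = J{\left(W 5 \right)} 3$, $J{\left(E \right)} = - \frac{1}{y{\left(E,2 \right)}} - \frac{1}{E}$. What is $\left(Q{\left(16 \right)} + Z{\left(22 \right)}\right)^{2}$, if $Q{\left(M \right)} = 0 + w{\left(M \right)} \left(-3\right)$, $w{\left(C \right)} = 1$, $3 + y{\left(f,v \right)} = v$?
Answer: $\frac{588289}{12100} \approx 48.619$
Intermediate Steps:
$y{\left(f,v \right)} = -3 + v$
$J{\left(E \right)} = 1 - \frac{1}{E}$ ($J{\left(E \right)} = - \frac{1}{-3 + 2} - \frac{1}{E} = - \frac{1}{-1} - \frac{1}{E} = \left(-1\right) \left(-1\right) - \frac{1}{E} = 1 - \frac{1}{E}$)
$Q{\left(M \right)} = -3$ ($Q{\left(M \right)} = 0 + 1 \left(-3\right) = 0 - 3 = -3$)
$Z{\left(W \right)} = 7 + \frac{3 \left(-1 + 5 W\right)}{5 W}$ ($Z{\left(W \right)} = 7 + \frac{-1 + W 5}{W 5} \cdot 3 = 7 + \frac{-1 + 5 W}{5 W} 3 = 7 + \frac{3 \left(-1 + 5 W\right)}{5 W}$)
$\left(Q{\left(16 \right)} + Z{\left(22 \right)}\right)^{2} = \left(-3 + \left(10 - \frac{3}{5 \cdot 22}\right)\right)^{2} = \left(-3 + \left(10 - \frac{3}{110}\right)\right)^{2} = \left(-3 + \frac{1097}{110}\right)^{2} = \left(\frac{767}{110}\right)^{2} = \frac{588289}{12100}$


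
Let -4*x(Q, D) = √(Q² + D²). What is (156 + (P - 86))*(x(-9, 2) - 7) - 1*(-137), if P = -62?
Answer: 81 - 2*√85 ≈ 62.561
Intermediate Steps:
x(Q, D) = -√(D² + Q²)/4 (x(Q, D) = -√(Q² + D²)/4 = -√(D² + Q²)/4)
(156 + (P - 86))*(x(-9, 2) - 7) - 1*(-137) = (156 + (-62 - 86))*(-√(2² + (-9)²)/4 - 7) - 1*(-137) = (156 - 148)*(-√(4 + 81)/4 - 7) + 137 = 8*(-√85/4 - 7) + 137 = 8*(-7 - √85/4) + 137 = (-56 - 2*√85) + 137 = 81 - 2*√85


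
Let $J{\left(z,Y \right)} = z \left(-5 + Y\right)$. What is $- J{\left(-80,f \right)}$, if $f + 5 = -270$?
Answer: $-22400$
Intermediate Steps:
$f = -275$ ($f = -5 - 270 = -275$)
$- J{\left(-80,f \right)} = - \left(-80\right) \left(-5 - 275\right) = - \left(-80\right) \left(-280\right) = \left(-1\right) 22400 = -22400$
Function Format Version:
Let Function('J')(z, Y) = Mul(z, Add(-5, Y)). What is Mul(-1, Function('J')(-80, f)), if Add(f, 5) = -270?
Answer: -22400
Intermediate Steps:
f = -275 (f = Add(-5, -270) = -275)
Mul(-1, Function('J')(-80, f)) = Mul(-1, Mul(-80, Add(-5, -275))) = Mul(-1, Mul(-80, -280)) = Mul(-1, 22400) = -22400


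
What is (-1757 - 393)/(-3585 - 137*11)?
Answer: 1075/2546 ≈ 0.42223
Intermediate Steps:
(-1757 - 393)/(-3585 - 137*11) = -2150/(-3585 - 1507) = -2150/(-5092) = -2150*(-1/5092) = 1075/2546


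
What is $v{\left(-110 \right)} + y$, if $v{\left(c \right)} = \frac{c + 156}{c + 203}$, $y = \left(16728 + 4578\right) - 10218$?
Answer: $\frac{1031230}{93} \approx 11089.0$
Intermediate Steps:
$y = 11088$ ($y = 21306 - 10218 = 11088$)
$v{\left(c \right)} = \frac{156 + c}{203 + c}$
$v{\left(-110 \right)} + y = \frac{156 - 110}{203 - 110} + 11088 = \frac{1}{93} \cdot 46 + 11088 = \frac{46}{93} + 11088 = \frac{1031230}{93}$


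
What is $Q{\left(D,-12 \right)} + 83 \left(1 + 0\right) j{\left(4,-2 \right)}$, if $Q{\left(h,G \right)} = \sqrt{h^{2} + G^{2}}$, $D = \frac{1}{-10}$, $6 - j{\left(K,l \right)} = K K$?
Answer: $-830 + \frac{\sqrt{14401}}{10} \approx -818.0$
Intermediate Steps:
$j{\left(K,l \right)} = 6 - K^{2}$ ($j{\left(K,l \right)} = 6 - K K = 6 - K^{2}$)
$D = - \frac{1}{10} \approx -0.1$
$Q{\left(h,G \right)} = \sqrt{G^{2} + h^{2}}$
$Q{\left(D,-12 \right)} + 83 \left(1 + 0\right) j{\left(4,-2 \right)} = \sqrt{\left(-12\right)^{2} + \left(- \frac{1}{10}\right)^{2}} + 83 \left(1 + 0\right) \left(6 - 4^{2}\right) = \sqrt{144 + \frac{1}{100}} + 83 \cdot 1 \left(6 - 16\right) = \sqrt{\frac{14401}{100}} + 83 \cdot 1 \left(6 - 16\right) = \frac{\sqrt{14401}}{10} + 83 \cdot 1 \left(-10\right) = \frac{\sqrt{14401}}{10} + 83 \left(-10\right) = \frac{\sqrt{14401}}{10} - 830 = -830 + \frac{\sqrt{14401}}{10}$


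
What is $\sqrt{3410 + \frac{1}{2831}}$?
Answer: $\frac{\sqrt{27329655841}}{2831} \approx 58.395$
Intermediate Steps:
$\sqrt{3410 + \frac{1}{2831}} = \sqrt{\frac{9653711}{2831}} = \frac{\sqrt{27329655841}}{2831}$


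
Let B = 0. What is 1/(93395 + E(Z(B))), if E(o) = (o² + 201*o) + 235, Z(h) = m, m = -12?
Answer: 1/91362 ≈ 1.0945e-5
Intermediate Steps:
Z(h) = -12
E(o) = 235 + o² + 201*o
1/(93395 + E(Z(B))) = 1/(93395 + (235 + (-12)² + 201*(-12))) = 1/(93395 + (235 + 144 - 2412)) = 1/(93395 - 2033) = 1/91362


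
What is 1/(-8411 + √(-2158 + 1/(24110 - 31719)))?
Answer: -63999299/538314524112 - I*√124941476807/538314524112 ≈ -0.00011889 - 6.5663e-7*I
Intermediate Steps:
1/(-8411 + √(-2158 + 1/(24110 - 31719))) = 1/(-8411 + √(-2158 + 1/(-7609))) = 1/(-8411 + √(-2158 - 1/7609)) = 1/(-8411 + √(-16420223/7609)) = 1/(-8411 + I*√124941476807/7609)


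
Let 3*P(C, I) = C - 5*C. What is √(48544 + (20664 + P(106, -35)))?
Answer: 20*√1554/3 ≈ 262.81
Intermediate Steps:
P(C, I) = -4*C/3 (P(C, I) = (C - 5*C)/3 = (-4*C)/3 = -4*C/3)
√(48544 + (20664 + P(106, -35))) = √(48544 + (20664 - 4/3*106)) = √(48544 + (20664 - 424/3)) = √(48544 + 61568/3) = √(207200/3) = 20*√1554/3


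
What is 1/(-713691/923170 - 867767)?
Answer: -923170/801097175081 ≈ -1.1524e-6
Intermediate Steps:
1/(-713691/923170 - 867767) = 1/(-801097175081/923170) = -923170/801097175081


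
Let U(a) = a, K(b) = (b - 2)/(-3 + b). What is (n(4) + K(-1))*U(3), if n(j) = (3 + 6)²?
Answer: 981/4 ≈ 245.25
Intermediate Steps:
K(b) = (-2 + b)/(-3 + b)
n(j) = 81 (n(j) = 9² = 81)
(n(4) + K(-1))*U(3) = (81 + (-2 - 1)/(-3 - 1))*3 = (81 - 3/(-4))*3 = (81 - ¼*(-3))*3 = (81 + ¾)*3 = (327/4)*3 = 981/4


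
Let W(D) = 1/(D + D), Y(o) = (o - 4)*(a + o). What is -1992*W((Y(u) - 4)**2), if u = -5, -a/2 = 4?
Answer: -996/12769 ≈ -0.078001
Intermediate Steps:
a = -8 (a = -2*4 = -8)
Y(o) = (-8 + o)*(-4 + o) (Y(o) = (o - 4)*(-8 + o) = (-4 + o)*(-8 + o) = (-8 + o)*(-4 + o))
W(D) = 1/(2*D)
-1992*W((Y(u) - 4)**2) = -996/(((32 + (-5)**2 - 12*(-5)) - 4)**2) = -996/(((32 + 25 + 60) - 4)**2) = -996/((117 - 4)**2) = -996/(113**2) = -996/12769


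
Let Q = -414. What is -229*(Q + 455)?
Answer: -9389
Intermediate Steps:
-229*(Q + 455) = -229*(-414 + 455) = -229*41 = -9389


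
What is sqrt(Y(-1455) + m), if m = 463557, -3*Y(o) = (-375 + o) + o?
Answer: 6*sqrt(12907) ≈ 681.65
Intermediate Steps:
Y(o) = 125 - 2*o/3 (Y(o) = -((-375 + o) + o)/3 = -(-375 + 2*o)/3 = 125 - 2*o/3)
sqrt(Y(-1455) + m) = sqrt((125 - 2/3*(-1455)) + 463557) = sqrt((125 + 970) + 463557) = sqrt(1095 + 463557) = sqrt(464652) = 6*sqrt(12907)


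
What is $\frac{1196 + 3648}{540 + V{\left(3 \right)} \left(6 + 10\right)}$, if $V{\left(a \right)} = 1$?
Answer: $\frac{1211}{139} \approx 8.7122$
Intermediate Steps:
$\frac{1196 + 3648}{540 + V{\left(3 \right)} \left(6 + 10\right)} = \frac{1196 + 3648}{540 + 1 \left(6 + 10\right)} = \frac{4844}{540 + 1 \cdot 16} = \frac{4844}{540 + 16} = \frac{4844}{556} = 4844 \cdot \frac{1}{556} = \frac{1211}{139}$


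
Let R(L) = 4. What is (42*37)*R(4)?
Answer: 6216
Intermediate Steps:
(42*37)*R(4) = (42*37)*4 = 1554*4 = 6216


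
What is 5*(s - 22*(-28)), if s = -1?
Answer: 3075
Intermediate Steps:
5*(s - 22*(-28)) = 5*(-1 - 22*(-28)) = 5*(-1 + 616) = 5*615 = 3075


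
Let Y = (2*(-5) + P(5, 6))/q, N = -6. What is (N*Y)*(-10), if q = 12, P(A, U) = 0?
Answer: -50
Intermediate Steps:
Y = -5/6 (Y = (2*(-5) + 0)/12 = (-10 + 0)*(1/12) = -10*1/12 = -5/6 ≈ -0.83333)
(N*Y)*(-10) = -6*(-5/6)*(-10) = 5*(-10) = -50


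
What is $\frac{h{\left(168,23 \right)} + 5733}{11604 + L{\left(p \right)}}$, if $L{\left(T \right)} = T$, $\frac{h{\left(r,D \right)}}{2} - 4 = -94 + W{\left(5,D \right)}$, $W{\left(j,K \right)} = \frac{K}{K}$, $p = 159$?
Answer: $\frac{5555}{11763} \approx 0.47224$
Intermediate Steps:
$W{\left(j,K \right)} = 1$
$h{\left(r,D \right)} = -178$ ($h{\left(r,D \right)} = 8 + 2 \left(-94 + 1\right) = 8 + 2 \left(-93\right) = 8 - 186 = -178$)
$\frac{h{\left(168,23 \right)} + 5733}{11604 + L{\left(p \right)}} = \frac{-178 + 5733}{11604 + 159} = \frac{5555}{11763}$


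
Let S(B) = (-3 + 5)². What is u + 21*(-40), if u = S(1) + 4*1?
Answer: -832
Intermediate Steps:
S(B) = 4 (S(B) = 2² = 4)
u = 8 (u = 4 + 4*1 = 4 + 4 = 8)
u + 21*(-40) = 8 + 21*(-40) = 8 - 840 = -832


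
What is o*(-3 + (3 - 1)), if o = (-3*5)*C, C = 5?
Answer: 75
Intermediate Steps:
o = -75 (o = -3*5*5 = -15*5 = -75)
o*(-3 + (3 - 1)) = -75*(-3 + (3 - 1)) = -75*(-3 + 2) = -75*(-1) = 75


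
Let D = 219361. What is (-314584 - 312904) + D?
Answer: -408127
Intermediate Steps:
(-314584 - 312904) + D = (-314584 - 312904) + 219361 = -627488 + 219361 = -408127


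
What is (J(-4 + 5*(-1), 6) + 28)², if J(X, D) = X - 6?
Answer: 169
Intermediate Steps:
J(X, D) = -6 + X
(J(-4 + 5*(-1), 6) + 28)² = ((-6 + (-4 + 5*(-1))) + 28)² = ((-6 + (-4 - 5)) + 28)² = ((-6 - 9) + 28)² = (-15 + 28)² = 13² = 169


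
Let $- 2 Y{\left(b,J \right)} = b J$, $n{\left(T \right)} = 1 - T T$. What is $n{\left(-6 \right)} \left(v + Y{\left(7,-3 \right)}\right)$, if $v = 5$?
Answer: $- \frac{1085}{2} \approx -542.5$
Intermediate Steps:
$n{\left(T \right)} = 1 - T^{2}$
$Y{\left(b,J \right)} = - \frac{J b}{2}$ ($Y{\left(b,J \right)} = - \frac{b J}{2} = - \frac{J b}{2}$)
$n{\left(-6 \right)} \left(v + Y{\left(7,-3 \right)}\right) = \left(1 - \left(-6\right)^{2}\right) \left(5 - \left(- \frac{3}{2}\right) 7\right) = \left(1 - 36\right) \left(5 + \frac{21}{2}\right) = \left(1 - 36\right) \frac{31}{2} = \left(-35\right) \frac{31}{2} = - \frac{1085}{2}$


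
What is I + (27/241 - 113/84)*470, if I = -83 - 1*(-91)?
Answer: -5785799/10122 ≈ -571.61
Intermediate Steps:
I = 8 (I = -83 + 91 = 8)
I + (27/241 - 113/84)*470 = 8 + (27/241 - 113/84)*470 = 8 - 24965/20244*470 = 8 - 5866775/10122 = -5785799/10122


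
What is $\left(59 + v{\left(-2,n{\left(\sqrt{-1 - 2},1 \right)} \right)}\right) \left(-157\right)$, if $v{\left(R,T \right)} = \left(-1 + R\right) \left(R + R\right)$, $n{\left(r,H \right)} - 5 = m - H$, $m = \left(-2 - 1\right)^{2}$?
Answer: $-11147$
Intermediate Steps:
$m = 9$ ($m = \left(-3\right)^{2} = 9$)
$n{\left(r,H \right)} = 14 - H$ ($n{\left(r,H \right)} = 5 - \left(-9 + H\right) = 14 - H$)
$v{\left(R,T \right)} = 2 R \left(-1 + R\right)$ ($v{\left(R,T \right)} = \left(-1 + R\right) 2 R = 2 R \left(-1 + R\right)$)
$\left(59 + v{\left(-2,n{\left(\sqrt{-1 - 2},1 \right)} \right)}\right) \left(-157\right) = \left(59 + 2 \left(-2\right) \left(-1 - 2\right)\right) \left(-157\right) = \left(59 + 2 \left(-2\right) \left(-3\right)\right) \left(-157\right) = \left(59 + 12\right) \left(-157\right) = 71 \left(-157\right) = -11147$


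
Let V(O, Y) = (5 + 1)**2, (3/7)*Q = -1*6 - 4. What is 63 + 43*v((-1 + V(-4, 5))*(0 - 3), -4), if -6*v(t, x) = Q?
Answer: 2072/9 ≈ 230.22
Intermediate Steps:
Q = -70/3 (Q = 7*(-1*6 - 4)/3 = 7*(-6 - 4)/3 = (7/3)*(-10) = -70/3 ≈ -23.333)
V(O, Y) = 36 (V(O, Y) = 6**2 = 36)
v(t, x) = 35/9 (v(t, x) = -1/6*(-70/3) = 35/9)
63 + 43*v((-1 + V(-4, 5))*(0 - 3), -4) = 63 + 43*(35/9) = 63 + 1505/9 = 2072/9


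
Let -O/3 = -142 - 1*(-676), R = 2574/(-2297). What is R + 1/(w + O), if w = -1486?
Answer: -7950809/7093136 ≈ -1.1209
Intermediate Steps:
R = -2574/2297 (R = 2574*(-1/2297) = -2574/2297 ≈ -1.1206)
O = -1602 (O = -3*(-142 - 1*(-676)) = -3*(-142 + 676) = -3*534 = -1602)
R + 1/(w + O) = -2574/2297 + 1/(-1486 - 1602) = -2574/2297 + 1/(-3088) = -2574/2297 - 1/3088 = -7950809/7093136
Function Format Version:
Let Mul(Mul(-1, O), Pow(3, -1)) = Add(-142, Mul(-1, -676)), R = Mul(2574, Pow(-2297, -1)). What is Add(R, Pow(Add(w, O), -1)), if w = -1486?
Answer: Rational(-7950809, 7093136) ≈ -1.1209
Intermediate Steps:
R = Rational(-2574, 2297) (R = Mul(2574, Rational(-1, 2297)) = Rational(-2574, 2297) ≈ -1.1206)
O = -1602 (O = Mul(-3, Add(-142, Mul(-1, -676))) = Mul(-3, Add(-142, 676)) = Mul(-3, 534) = -1602)
Add(R, Pow(Add(w, O), -1)) = Add(Rational(-2574, 2297), Pow(Add(-1486, -1602), -1)) = Add(Rational(-2574, 2297), Pow(-3088, -1)) = Add(Rational(-2574, 2297), Rational(-1, 3088)) = Rational(-7950809, 7093136)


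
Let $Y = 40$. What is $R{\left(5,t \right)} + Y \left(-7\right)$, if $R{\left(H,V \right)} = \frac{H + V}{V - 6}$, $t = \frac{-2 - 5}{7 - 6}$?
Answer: $- \frac{3638}{13} \approx -279.85$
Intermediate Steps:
$t = -7$ ($t = - \frac{7}{1} = \left(-7\right) 1 = -7$)
$R{\left(H,V \right)} = \frac{H + V}{-6 + V}$
$R{\left(5,t \right)} + Y \left(-7\right) = \frac{5 - 7}{-6 - 7} + 40 \left(-7\right) = \frac{1}{-13} \left(-2\right) - 280 = \left(- \frac{1}{13}\right) \left(-2\right) - 280 = \frac{2}{13} - 280 = - \frac{3638}{13}$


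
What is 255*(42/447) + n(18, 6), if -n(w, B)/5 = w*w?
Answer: -237810/149 ≈ -1596.0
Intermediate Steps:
n(w, B) = -5*w² (n(w, B) = -5*w*w = -5*w²)
255*(42/447) + n(18, 6) = 255*(42/447) - 5*18² = 255*(42*(1/447)) - 5*324 = 255*(14/149) - 1620 = 3570/149 - 1620 = -237810/149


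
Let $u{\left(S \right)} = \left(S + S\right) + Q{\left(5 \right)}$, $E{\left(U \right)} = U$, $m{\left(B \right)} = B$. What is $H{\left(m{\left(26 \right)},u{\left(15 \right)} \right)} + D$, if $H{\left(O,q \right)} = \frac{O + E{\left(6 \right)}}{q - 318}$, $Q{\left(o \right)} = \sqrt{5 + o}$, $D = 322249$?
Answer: $\frac{13362694675}{41467} - \frac{16 \sqrt{10}}{41467} \approx 3.2225 \cdot 10^{5}$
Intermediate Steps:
$u{\left(S \right)} = \sqrt{10} + 2 S$ ($u{\left(S \right)} = \left(S + S\right) + \sqrt{5 + 5} = 2 S + \sqrt{10} = \sqrt{10} + 2 S$)
$H{\left(O,q \right)} = \frac{6 + O}{-318 + q}$ ($H{\left(O,q \right)} = \frac{O + 6}{q - 318} = \frac{6 + O}{-318 + q}$)
$H{\left(m{\left(26 \right)},u{\left(15 \right)} \right)} + D = \frac{6 + 26}{-318 + \left(\sqrt{10} + 2 \cdot 15\right)} + 322249 = \frac{1}{-318 + \left(\sqrt{10} + 30\right)} 32 + 322249 = \frac{1}{-318 + \left(30 + \sqrt{10}\right)} 32 + 322249 = \frac{1}{-288 + \sqrt{10}} \cdot 32 + 322249 = \frac{32}{-288 + \sqrt{10}} + 322249 = 322249 + \frac{32}{-288 + \sqrt{10}}$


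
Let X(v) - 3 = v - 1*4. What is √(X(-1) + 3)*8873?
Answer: 8873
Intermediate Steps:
X(v) = -1 + v (X(v) = 3 + (v - 1*4) = 3 + (v - 4) = 3 + (-4 + v) = -1 + v)
√(X(-1) + 3)*8873 = √((-1 - 1) + 3)*8873 = √(-2 + 3)*8873 = √1*8873 = 1*8873 = 8873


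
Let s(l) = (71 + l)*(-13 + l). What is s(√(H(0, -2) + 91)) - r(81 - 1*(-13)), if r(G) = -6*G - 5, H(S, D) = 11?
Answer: -252 + 58*√102 ≈ 333.77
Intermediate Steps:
r(G) = -5 - 6*G
s(l) = (-13 + l)*(71 + l)
s(√(H(0, -2) + 91)) - r(81 - 1*(-13)) = (-923 + (√(11 + 91))² + 58*√(11 + 91)) - (-5 - 6*(81 - 1*(-13))) = (-923 + (√102)² + 58*√102) - (-5 - 6*(81 + 13)) = (-923 + 102 + 58*√102) - (-5 - 6*94) = (-821 + 58*√102) - (-5 - 564) = (-821 + 58*√102) - 1*(-569) = (-821 + 58*√102) + 569 = -252 + 58*√102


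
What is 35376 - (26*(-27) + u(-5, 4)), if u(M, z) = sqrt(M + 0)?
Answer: 36078 - I*sqrt(5) ≈ 36078.0 - 2.2361*I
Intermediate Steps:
u(M, z) = sqrt(M)
35376 - (26*(-27) + u(-5, 4)) = 35376 - (26*(-27) + sqrt(-5)) = 35376 - (-702 + I*sqrt(5)) = 35376 + (702 - I*sqrt(5)) = 36078 - I*sqrt(5)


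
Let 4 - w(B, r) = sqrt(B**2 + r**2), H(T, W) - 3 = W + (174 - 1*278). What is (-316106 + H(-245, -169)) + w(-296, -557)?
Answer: -316372 - sqrt(397865) ≈ -3.1700e+5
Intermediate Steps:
H(T, W) = -101 + W (H(T, W) = 3 + (W + (174 - 1*278)) = 3 + (W + (174 - 278)) = 3 + (W - 104) = 3 + (-104 + W) = -101 + W)
w(B, r) = 4 - sqrt(B**2 + r**2)
(-316106 + H(-245, -169)) + w(-296, -557) = (-316106 + (-101 - 169)) + (4 - sqrt((-296)**2 + (-557)**2)) = (-316106 - 270) + (4 - sqrt(87616 + 310249)) = -316376 + (4 - sqrt(397865)) = -316372 - sqrt(397865)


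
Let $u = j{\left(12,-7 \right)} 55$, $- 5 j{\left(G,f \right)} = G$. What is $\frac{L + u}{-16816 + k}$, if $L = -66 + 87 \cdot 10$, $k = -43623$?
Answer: $- \frac{672}{60439} \approx -0.011119$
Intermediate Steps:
$j{\left(G,f \right)} = - \frac{G}{5}$
$u = -132$ ($u = \left(- \frac{1}{5}\right) 12 \cdot 55 = \left(- \frac{12}{5}\right) 55 = -132$)
$L = 804$ ($L = -66 + 870 = 804$)
$\frac{L + u}{-16816 + k} = \frac{804 - 132}{-16816 - 43623} = \frac{672}{-60439} = 672 \left(- \frac{1}{60439}\right) = - \frac{672}{60439}$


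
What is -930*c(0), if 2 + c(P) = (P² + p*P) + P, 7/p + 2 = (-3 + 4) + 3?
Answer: 1860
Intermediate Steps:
p = 7/2 (p = 7/(-2 + ((-3 + 4) + 3)) = 7/(-2 + (1 + 3)) = 7/(-2 + 4) = 7/2 ≈ 3.5000)
c(P) = -2 + P² + 9*P/2 (c(P) = -2 + ((P² + 7*P/2) + P) = -2 + (P² + 9*P/2) = -2 + P² + 9*P/2)
-930*c(0) = -930*(-2 + 0² + (9/2)*0) = -930*(-2 + 0 + 0) = -930*(-2) = 1860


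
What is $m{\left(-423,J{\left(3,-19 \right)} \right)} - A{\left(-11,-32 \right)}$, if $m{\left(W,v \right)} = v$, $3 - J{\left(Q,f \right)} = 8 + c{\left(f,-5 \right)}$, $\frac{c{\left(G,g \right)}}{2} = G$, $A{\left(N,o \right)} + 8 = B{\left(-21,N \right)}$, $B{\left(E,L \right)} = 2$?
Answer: $39$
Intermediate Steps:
$A{\left(N,o \right)} = -6$ ($A{\left(N,o \right)} = -8 + 2 = -6$)
$c{\left(G,g \right)} = 2 G$
$J{\left(Q,f \right)} = -5 - 2 f$ ($J{\left(Q,f \right)} = 3 - \left(8 + 2 f\right) = -5 - 2 f$)
$m{\left(-423,J{\left(3,-19 \right)} \right)} - A{\left(-11,-32 \right)} = \left(-5 - -38\right) - -6 = \left(-5 + 38\right) + 6 = 33 + 6 = 39$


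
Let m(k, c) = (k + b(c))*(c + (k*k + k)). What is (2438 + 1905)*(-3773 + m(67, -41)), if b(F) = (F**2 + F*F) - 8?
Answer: 67064788406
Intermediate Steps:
b(F) = -8 + 2*F**2 (b(F) = (F**2 + F**2) - 8 = 2*F**2 - 8 = -8 + 2*F**2)
m(k, c) = (-8 + k + 2*c**2)*(c + k + k**2) (m(k, c) = (k + (-8 + 2*c**2))*(c + (k*k + k)) = (-8 + k + 2*c**2)*(c + (k**2 + k)) = (-8 + k + 2*c**2)*(c + (k + k**2)) = (-8 + k + 2*c**2)*(c + k + k**2))
(2438 + 1905)*(-3773 + m(67, -41)) = (2438 + 1905)*(-3773 + (67**2 + 67**3 - 41*67 + 2*(-41)*(-4 + (-41)**2) + 2*67*(-4 + (-41)**2) + 2*67**2*(-4 + (-41)**2))) = 4343*(-3773 + (4489 + 300763 - 2747 + 2*(-41)*(-4 + 1681) + 2*67*(-4 + 1681) + 2*4489*(-4 + 1681))) = 4343*(-3773 + (4489 + 300763 - 2747 + 2*(-41)*1677 + 2*67*1677 + 2*4489*1677)) = 4343*(-3773 + (4489 + 300763 - 2747 - 137514 + 224718 + 15056106)) = 4343*(-3773 + 15445815) = 4343*15442042 = 67064788406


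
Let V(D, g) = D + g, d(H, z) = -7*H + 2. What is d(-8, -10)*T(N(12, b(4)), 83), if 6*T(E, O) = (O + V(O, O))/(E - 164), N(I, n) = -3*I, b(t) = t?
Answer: -2407/200 ≈ -12.035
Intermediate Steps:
d(H, z) = 2 - 7*H
T(E, O) = O/(2*(-164 + E)) (T(E, O) = ((O + (O + O))/(E - 164))/6 = ((O + 2*O)/(-164 + E))/6 = ((3*O)/(-164 + E))/6 = (3*O/(-164 + E))/6 = O/(2*(-164 + E)))
d(-8, -10)*T(N(12, b(4)), 83) = (2 - 7*(-8))*((1/2)*83/(-164 - 3*12)) = (2 + 56)*((1/2)*83/(-164 - 36)) = 58*((1/2)*83/(-200)) = 58*((1/2)*83*(-1/200)) = 58*(-83/400) = -2407/200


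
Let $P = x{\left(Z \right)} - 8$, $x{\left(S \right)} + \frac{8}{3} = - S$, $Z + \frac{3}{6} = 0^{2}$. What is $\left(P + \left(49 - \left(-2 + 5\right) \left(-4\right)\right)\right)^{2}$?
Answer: $\frac{93025}{36} \approx 2584.0$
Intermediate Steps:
$Z = - \frac{1}{2}$ ($Z = - \frac{1}{2} + 0^{2} = - \frac{1}{2} + 0 = - \frac{1}{2} \approx -0.5$)
$x{\left(S \right)} = - \frac{8}{3} - S$
$P = - \frac{61}{6}$ ($P = \left(- \frac{8}{3} - - \frac{1}{2}\right) - 8 = \left(- \frac{8}{3} + \frac{1}{2}\right) - 8 = - \frac{13}{6} - 8 = - \frac{61}{6} \approx -10.167$)
$\left(P + \left(49 - \left(-2 + 5\right) \left(-4\right)\right)\right)^{2} = \left(- \frac{61}{6} + \left(49 - \left(-2 + 5\right) \left(-4\right)\right)\right)^{2} = \left(- \frac{61}{6} + \left(49 - 3 \left(-4\right)\right)\right)^{2} = \left(- \frac{61}{6} + \left(49 - -12\right)\right)^{2} = \left(- \frac{61}{6} + \left(49 + 12\right)\right)^{2} = \left(- \frac{61}{6} + 61\right)^{2} = \left(\frac{305}{6}\right)^{2} = \frac{93025}{36}$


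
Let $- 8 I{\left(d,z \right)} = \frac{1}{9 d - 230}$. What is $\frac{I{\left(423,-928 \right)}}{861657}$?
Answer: $- \frac{1}{24657176712} \approx -4.0556 \cdot 10^{-11}$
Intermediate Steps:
$I{\left(d,z \right)} = - \frac{1}{8 \left(-230 + 9 d\right)}$ ($I{\left(d,z \right)} = - \frac{1}{8 \left(9 d - 230\right)} = - \frac{1}{8 \left(-230 + 9 d\right)}$)
$\frac{I{\left(423,-928 \right)}}{861657} = \frac{\left(-1\right) \frac{1}{-1840 + 72 \cdot 423}}{861657} = - \frac{1}{-1840 + 30456} \cdot \frac{1}{861657} = - \frac{1}{28616} \cdot \frac{1}{861657} = \left(-1\right) \frac{1}{28616} \cdot \frac{1}{861657} = \left(- \frac{1}{28616}\right) \frac{1}{861657} = - \frac{1}{24657176712}$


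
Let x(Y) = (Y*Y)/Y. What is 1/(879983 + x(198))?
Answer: 1/880181 ≈ 1.1361e-6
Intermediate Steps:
x(Y) = Y (x(Y) = Y²/Y = Y)
1/(879983 + x(198)) = 1/(879983 + 198) = 1/880181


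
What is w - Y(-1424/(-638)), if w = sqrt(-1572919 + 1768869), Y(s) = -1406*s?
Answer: 1001072/319 + 5*sqrt(7838) ≈ 3580.8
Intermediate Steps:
w = 5*sqrt(7838) (w = sqrt(195950) = 5*sqrt(7838) ≈ 442.66)
w - Y(-1424/(-638)) = 5*sqrt(7838) - (-1406)*(-1424/(-638)) = 5*sqrt(7838) - (-1406)*(-1424*(-1/638)) = 5*sqrt(7838) - (-1406)*712/319 = 5*sqrt(7838) - 1*(-1001072/319) = 5*sqrt(7838) + 1001072/319 = 1001072/319 + 5*sqrt(7838)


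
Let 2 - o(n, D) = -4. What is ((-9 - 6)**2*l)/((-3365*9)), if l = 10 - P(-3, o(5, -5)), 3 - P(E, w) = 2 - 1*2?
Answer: -35/673 ≈ -0.052006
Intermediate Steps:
o(n, D) = 6 (o(n, D) = 2 - 1*(-4) = 2 + 4 = 6)
P(E, w) = 3 (P(E, w) = 3 - (2 - 1*2) = 3 - (2 - 2) = 3 - 1*0 = 3 + 0 = 3)
l = 7 (l = 10 - 1*3 = 10 - 3 = 7)
((-9 - 6)**2*l)/((-3365*9)) = ((-9 - 6)**2*7)/((-3365*9)) = ((-15)**2*7)/(-30285) = (225*7)*(-1/30285) = 1575*(-1/30285) = -35/673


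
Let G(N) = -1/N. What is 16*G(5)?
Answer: -16/5 ≈ -3.2000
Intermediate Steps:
16*G(5) = 16*(-1/5) = 16*(-1*⅕) = 16*(-⅕) = -16/5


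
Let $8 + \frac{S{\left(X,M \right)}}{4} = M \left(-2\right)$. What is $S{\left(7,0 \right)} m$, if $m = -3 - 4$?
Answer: $224$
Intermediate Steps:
$S{\left(X,M \right)} = -32 - 8 M$ ($S{\left(X,M \right)} = -32 + 4 M \left(-2\right) = -32 + 4 \left(- 2 M\right) = -32 - 8 M$)
$m = -7$ ($m = -3 - 4 = -7$)
$S{\left(7,0 \right)} m = \left(-32 - 0\right) \left(-7\right) = \left(-32 + 0\right) \left(-7\right) = \left(-32\right) \left(-7\right) = 224$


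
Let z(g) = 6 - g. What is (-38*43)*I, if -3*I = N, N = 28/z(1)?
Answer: 45752/15 ≈ 3050.1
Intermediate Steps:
N = 28/5 (N = 28/(6 - 1*1) = 28/(6 - 1) = 28/5 ≈ 5.6000)
I = -28/15 (I = -⅓*28/5 = -28/15 ≈ -1.8667)
(-38*43)*I = -38*43*(-28/15) = -1634*(-28/15) = 45752/15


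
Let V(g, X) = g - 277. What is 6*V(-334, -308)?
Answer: -3666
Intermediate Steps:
V(g, X) = -277 + g
6*V(-334, -308) = 6*(-277 - 334) = 6*(-611) = -3666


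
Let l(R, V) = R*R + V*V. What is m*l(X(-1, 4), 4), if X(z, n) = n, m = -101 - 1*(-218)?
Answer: 3744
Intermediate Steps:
m = 117 (m = -101 + 218 = 117)
l(R, V) = R² + V²
m*l(X(-1, 4), 4) = 117*(4² + 4²) = 117*(16 + 16) = 117*32 = 3744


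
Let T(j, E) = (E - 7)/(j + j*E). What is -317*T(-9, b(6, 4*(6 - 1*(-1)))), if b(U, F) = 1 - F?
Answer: 5389/117 ≈ 46.060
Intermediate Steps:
T(j, E) = (-7 + E)/(j + E*j)
-317*T(-9, b(6, 4*(6 - 1*(-1)))) = -317*(-7 + (1 - 4*(6 - 1*(-1))))/((-9)*(1 + (1 - 4*(6 - 1*(-1))))) = -(-317)*(-7 + (1 - 4*(6 + 1)))/(9*(1 + (1 - 4*(6 + 1)))) = -(-317)*(-7 + (1 - 4*7))/(9*(1 + (1 - 4*7))) = -(-317)*(-7 + (1 - 1*28))/(9*(1 + (1 - 1*28))) = -(-317)*(-7 + (1 - 28))/(9*(1 + (1 - 28))) = -(-317)*(-7 - 27)/(9*(1 - 27)) = -(-317)*(-34)/(9*(-26)) = -(-317)*(-1)*(-34)/(9*26) = -317*(-17/117) = 5389/117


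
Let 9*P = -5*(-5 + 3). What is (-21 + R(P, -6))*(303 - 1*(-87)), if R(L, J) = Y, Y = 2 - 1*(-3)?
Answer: -6240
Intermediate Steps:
Y = 5 (Y = 2 + 3 = 5)
P = 10/9 (P = (-5*(-5 + 3))/9 = (-5*(-2))/9 = (⅑)*10 = 10/9 ≈ 1.1111)
R(L, J) = 5
(-21 + R(P, -6))*(303 - 1*(-87)) = (-21 + 5)*(303 - 1*(-87)) = -16*(303 + 87) = -16*390 = -6240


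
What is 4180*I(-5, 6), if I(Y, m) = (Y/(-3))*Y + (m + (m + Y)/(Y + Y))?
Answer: -30514/3 ≈ -10171.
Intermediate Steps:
I(Y, m) = m - Y**2/3 + (Y + m)/(2*Y) (I(Y, m) = (Y*(-1/3))*Y + (m + (Y + m)/((2*Y))) = (-Y/3)*Y + (m + (Y + m)*(1/(2*Y))) = -Y**2/3 + (m + (Y + m)/(2*Y)) = m - Y**2/3 + (Y + m)/(2*Y))
4180*I(-5, 6) = 4180*(1/2 + 6 - 1/3*(-5)**2 + (1/2)*6/(-5)) = 4180*(1/2 + 6 - 1/3*25 + (1/2)*6*(-1/5)) = 4180*(1/2 + 6 - 25/3 - 3/5) = 4180*(-73/30) = -30514/3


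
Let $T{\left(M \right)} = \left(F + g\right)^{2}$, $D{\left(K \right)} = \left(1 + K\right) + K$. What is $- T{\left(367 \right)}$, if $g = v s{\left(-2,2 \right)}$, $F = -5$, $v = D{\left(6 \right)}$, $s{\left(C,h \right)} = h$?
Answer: $-441$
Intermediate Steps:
$D{\left(K \right)} = 1 + 2 K$
$v = 13$ ($v = 1 + 2 \cdot 6 = 1 + 12 = 13$)
$g = 26$ ($g = 13 \cdot 2 = 26$)
$T{\left(M \right)} = 441$ ($T{\left(M \right)} = \left(-5 + 26\right)^{2} = 21^{2} = 441$)
$- T{\left(367 \right)} = \left(-1\right) 441 = -441$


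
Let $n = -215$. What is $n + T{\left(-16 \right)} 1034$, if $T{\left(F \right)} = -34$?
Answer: $-35371$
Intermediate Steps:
$n + T{\left(-16 \right)} 1034 = -215 - 35156 = -35371$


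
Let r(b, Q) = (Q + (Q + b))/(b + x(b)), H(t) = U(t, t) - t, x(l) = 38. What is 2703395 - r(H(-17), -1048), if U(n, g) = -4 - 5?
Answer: 62179129/23 ≈ 2.7034e+6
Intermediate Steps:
U(n, g) = -9
H(t) = -9 - t
r(b, Q) = (b + 2*Q)/(38 + b) (r(b, Q) = (Q + (Q + b))/(b + 38) = (b + 2*Q)/(38 + b))
2703395 - r(H(-17), -1048) = 2703395 - ((-9 - 1*(-17)) + 2*(-1048))/(38 + (-9 - 1*(-17))) = 2703395 - ((-9 + 17) - 2096)/(38 + (-9 + 17)) = 2703395 - (8 - 2096)/(38 + 8) = 2703395 - (-2088)/46 = 2703395 - 1*(-1044/23) = 2703395 + 1044/23 = 62179129/23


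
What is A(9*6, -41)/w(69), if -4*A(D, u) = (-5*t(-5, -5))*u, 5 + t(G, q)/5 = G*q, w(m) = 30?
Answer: -1025/6 ≈ -170.83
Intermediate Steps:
t(G, q) = -25 + 5*G*q (t(G, q) = -25 + 5*(G*q) = -25 + 5*G*q)
A(D, u) = 125*u (A(D, u) = -(-5*(-25 + 5*(-5)*(-5)))*u/4 = -(-5*(-25 + 125))*u/4 = -(-5*100)*u/4 = -(-125)*u = 125*u)
A(9*6, -41)/w(69) = (125*(-41))/30 = -5125*1/30 = -1025/6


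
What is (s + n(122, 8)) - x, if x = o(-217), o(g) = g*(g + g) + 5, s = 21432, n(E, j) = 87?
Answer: -72664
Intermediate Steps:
o(g) = 5 + 2*g² (o(g) = g*(2*g) + 5 = 2*g² + 5 = 5 + 2*g²)
x = 94183 (x = 5 + 2*(-217)² = 5 + 2*47089 = 5 + 94178 = 94183)
(s + n(122, 8)) - x = (21432 + 87) - 1*94183 = 21519 - 94183 = -72664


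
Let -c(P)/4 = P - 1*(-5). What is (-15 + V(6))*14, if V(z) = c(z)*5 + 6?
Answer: -3206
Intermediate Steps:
c(P) = -20 - 4*P (c(P) = -4*(P - 1*(-5)) = -4*(P + 5) = -4*(5 + P) = -20 - 4*P)
V(z) = -94 - 20*z (V(z) = (-20 - 4*z)*5 + 6 = (-100 - 20*z) + 6 = -94 - 20*z)
(-15 + V(6))*14 = (-15 + (-94 - 20*6))*14 = (-15 + (-94 - 120))*14 = (-15 - 214)*14 = -229*14 = -3206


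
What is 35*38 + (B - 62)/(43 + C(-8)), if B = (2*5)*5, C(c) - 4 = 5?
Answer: 17287/13 ≈ 1329.8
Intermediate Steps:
C(c) = 9 (C(c) = 4 + 5 = 9)
B = 50 (B = 10*5 = 50)
35*38 + (B - 62)/(43 + C(-8)) = 35*38 + (50 - 62)/(43 + 9) = 1330 - 12/52 = 1330 - 12*1/52 = 1330 - 3/13 = 17287/13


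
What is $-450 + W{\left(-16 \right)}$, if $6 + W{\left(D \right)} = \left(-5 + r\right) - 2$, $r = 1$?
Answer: $-462$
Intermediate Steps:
$W{\left(D \right)} = -12$ ($W{\left(D \right)} = -6 + \left(\left(-5 + 1\right) - 2\right) = -6 - 6 = -12$)
$-450 + W{\left(-16 \right)} = -450 - 12 = -462$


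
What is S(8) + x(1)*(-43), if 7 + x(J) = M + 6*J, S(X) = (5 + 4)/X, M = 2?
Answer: -335/8 ≈ -41.875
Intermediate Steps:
S(X) = 9/X
x(J) = -5 + 6*J (x(J) = -7 + (2 + 6*J) = -5 + 6*J)
S(8) + x(1)*(-43) = 9/8 + (-5 + 6*1)*(-43) = 9*(⅛) + (-5 + 6)*(-43) = 9/8 + 1*(-43) = 9/8 - 43 = -335/8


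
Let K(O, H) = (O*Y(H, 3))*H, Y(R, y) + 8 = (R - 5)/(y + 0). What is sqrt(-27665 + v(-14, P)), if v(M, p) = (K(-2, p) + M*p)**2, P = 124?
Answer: sqrt(827348839)/3 ≈ 9587.9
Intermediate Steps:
Y(R, y) = -8 + (-5 + R)/y (Y(R, y) = -8 + (R - 5)/(y + 0) = -8 + (-5 + R)/y)
K(O, H) = H*O*(-29/3 + H/3) (K(O, H) = (O*((-5 + H - 8*3)/3))*H = (O*((-5 + H - 24)/3))*H = (O*((-29 + H)/3))*H = (O*(-29/3 + H/3))*H = H*O*(-29/3 + H/3))
v(M, p) = (M*p - 2*p*(-29 + p)/3)**2 (v(M, p) = ((1/3)*p*(-2)*(-29 + p) + M*p)**2 = (-2*p*(-29 + p)/3 + M*p)**2 = (M*p - 2*p*(-29 + p)/3)**2)
sqrt(-27665 + v(-14, P)) = sqrt(-27665 + (1/9)*124**2*(58 - 2*124 + 3*(-14))**2) = sqrt(-27665 + (1/9)*15376*(58 - 248 - 42)**2) = sqrt(-27665 + (1/9)*15376*(-232)**2) = sqrt(-27665 + (1/9)*15376*53824) = sqrt(-27665 + 827597824/9) = sqrt(827348839/9) = sqrt(827348839)/3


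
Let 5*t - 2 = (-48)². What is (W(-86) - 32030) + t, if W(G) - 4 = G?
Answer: -158254/5 ≈ -31651.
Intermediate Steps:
t = 2306/5 (t = ⅖ + (⅕)*(-48)² = ⅖ + (⅕)*2304 = ⅖ + 2304/5 = 2306/5 ≈ 461.20)
W(G) = 4 + G
(W(-86) - 32030) + t = ((4 - 86) - 32030) + 2306/5 = (-82 - 32030) + 2306/5 = -32112 + 2306/5 = -158254/5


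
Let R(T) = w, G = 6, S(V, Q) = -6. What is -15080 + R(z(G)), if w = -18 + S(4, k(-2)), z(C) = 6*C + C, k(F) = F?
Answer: -15104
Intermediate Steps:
z(C) = 7*C
w = -24 (w = -18 - 6 = -24)
R(T) = -24
-15080 + R(z(G)) = -15080 - 24 = -15104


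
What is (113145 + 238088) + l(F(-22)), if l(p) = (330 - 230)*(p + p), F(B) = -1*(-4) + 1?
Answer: 352233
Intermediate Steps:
F(B) = 5 (F(B) = 4 + 1 = 5)
l(p) = 200*p (l(p) = 100*(2*p) = 200*p)
(113145 + 238088) + l(F(-22)) = (113145 + 238088) + 200*5 = 351233 + 1000 = 352233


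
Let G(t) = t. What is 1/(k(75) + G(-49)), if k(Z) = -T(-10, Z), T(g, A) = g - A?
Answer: 1/36 ≈ 0.027778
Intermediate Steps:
k(Z) = 10 + Z (k(Z) = -(-10 - Z) = 10 + Z)
1/(k(75) + G(-49)) = 1/((10 + 75) - 49) = 1/(85 - 49) = 1/36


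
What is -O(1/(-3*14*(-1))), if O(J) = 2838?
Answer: -2838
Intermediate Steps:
-O(1/(-3*14*(-1))) = -1*2838 = -2838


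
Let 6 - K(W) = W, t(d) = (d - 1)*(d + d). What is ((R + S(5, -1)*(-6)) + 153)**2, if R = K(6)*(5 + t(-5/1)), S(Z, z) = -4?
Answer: 31329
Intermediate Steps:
t(d) = 2*d*(-1 + d) (t(d) = (-1 + d)*(2*d) = 2*d*(-1 + d))
K(W) = 6 - W
R = 0 (R = (6 - 1*6)*(5 + 2*(-5/1)*(-1 - 5/1)) = (6 - 6)*(5 + 2*(-5*1)*(-1 - 5*1)) = 0*(5 + 2*(-5)*(-1 - 5)) = 0*(5 + 2*(-5)*(-6)) = 0*(5 + 60) = 0*65 = 0)
((R + S(5, -1)*(-6)) + 153)**2 = ((0 - 4*(-6)) + 153)**2 = ((0 + 24) + 153)**2 = (24 + 153)**2 = 177**2 = 31329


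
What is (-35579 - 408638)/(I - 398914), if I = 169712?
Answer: 444217/229202 ≈ 1.9381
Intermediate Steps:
(-35579 - 408638)/(I - 398914) = (-35579 - 408638)/(169712 - 398914) = -444217/(-229202) = -444217*(-1/229202) = 444217/229202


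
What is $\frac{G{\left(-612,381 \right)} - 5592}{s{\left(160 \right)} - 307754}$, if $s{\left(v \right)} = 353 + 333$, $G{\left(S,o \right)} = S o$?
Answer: $\frac{19897}{25589} \approx 0.77756$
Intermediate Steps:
$s{\left(v \right)} = 686$
$\frac{G{\left(-612,381 \right)} - 5592}{s{\left(160 \right)} - 307754} = \frac{\left(-612\right) 381 - 5592}{686 - 307754} = \frac{-233172 - 5592}{-307068} = \left(-238764\right) \left(- \frac{1}{307068}\right) = \frac{19897}{25589}$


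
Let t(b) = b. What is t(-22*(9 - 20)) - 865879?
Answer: -865637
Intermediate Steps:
t(-22*(9 - 20)) - 865879 = -22*(9 - 20) - 865879 = -22*(-11) - 865879 = 242 - 865879 = -865637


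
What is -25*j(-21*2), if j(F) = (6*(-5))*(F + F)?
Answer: -63000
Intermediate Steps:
j(F) = -60*F
-25*j(-21*2) = -(-1500)*(-21*2) = -(-1500)*(-42) = -25*2520 = -63000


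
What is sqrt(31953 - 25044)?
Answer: 7*sqrt(141) ≈ 83.120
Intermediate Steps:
sqrt(31953 - 25044) = sqrt(6909) = 7*sqrt(141)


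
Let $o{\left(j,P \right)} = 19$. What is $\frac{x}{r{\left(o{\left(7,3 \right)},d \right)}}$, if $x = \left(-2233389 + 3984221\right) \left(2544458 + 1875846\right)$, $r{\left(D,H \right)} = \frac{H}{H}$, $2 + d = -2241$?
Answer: $7739209692928$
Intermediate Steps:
$d = -2243$ ($d = -2 - 2241 = -2243$)
$r{\left(D,H \right)} = 1$
$x = 7739209692928$ ($x = 1750832 \cdot 4420304 = 7739209692928$)
$\frac{x}{r{\left(o{\left(7,3 \right)},d \right)}} = \frac{7739209692928}{1} = 7739209692928 \cdot 1 = 7739209692928$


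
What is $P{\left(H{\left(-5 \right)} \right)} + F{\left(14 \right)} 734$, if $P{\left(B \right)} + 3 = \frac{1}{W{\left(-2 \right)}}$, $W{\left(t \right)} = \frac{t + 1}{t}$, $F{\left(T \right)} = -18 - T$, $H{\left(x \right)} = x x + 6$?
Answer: $-23489$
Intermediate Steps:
$H{\left(x \right)} = 6 + x^{2}$ ($H{\left(x \right)} = x^{2} + 6 = 6 + x^{2}$)
$W{\left(t \right)} = \frac{1 + t}{t}$
$P{\left(B \right)} = -1$ ($P{\left(B \right)} = -3 + \frac{1}{\frac{1}{-2} \left(1 - 2\right)} = -3 + \frac{1}{\left(- \frac{1}{2}\right) \left(-1\right)} = -3 + \frac{1}{\frac{1}{2}} = -3 + 2 = -1$)
$P{\left(H{\left(-5 \right)} \right)} + F{\left(14 \right)} 734 = -1 + \left(-18 - 14\right) 734 = -1 - 23488 = -23489$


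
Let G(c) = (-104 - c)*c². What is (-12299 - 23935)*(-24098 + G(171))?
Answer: 292240725282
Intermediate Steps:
G(c) = c²*(-104 - c)
(-12299 - 23935)*(-24098 + G(171)) = (-12299 - 23935)*(-24098 + 171²*(-104 - 1*171)) = -36234*(-24098 + 29241*(-104 - 171)) = -36234*(-24098 + 29241*(-275)) = -36234*(-24098 - 8041275) = -36234*(-8065373) = 292240725282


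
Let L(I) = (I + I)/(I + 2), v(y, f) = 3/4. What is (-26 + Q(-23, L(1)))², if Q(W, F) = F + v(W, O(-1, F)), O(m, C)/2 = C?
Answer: 87025/144 ≈ 604.34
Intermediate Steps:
O(m, C) = 2*C
v(y, f) = ¾ (v(y, f) = 3*(¼) = ¾)
L(I) = 2*I/(2 + I) (L(I) = (2*I)/(2 + I) = 2*I/(2 + I))
Q(W, F) = ¾ + F (Q(W, F) = F + ¾ = ¾ + F)
(-26 + Q(-23, L(1)))² = (-26 + (¾ + 2*1/(2 + 1)))² = (-26 + (¾ + 2*1/3))² = (-26 + (¾ + 2*1*(⅓)))² = (-26 + (¾ + ⅔))² = (-26 + 17/12)² = (-295/12)² = 87025/144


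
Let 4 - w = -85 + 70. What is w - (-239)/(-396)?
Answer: 7285/396 ≈ 18.396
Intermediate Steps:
w = 19 (w = 4 - (-85 + 70) = 4 - 1*(-15) = 4 + 15 = 19)
w - (-239)/(-396) = 19 - (-239)/(-396) = 19 - (-239)*(-1)/396 = 19 - 1*239/396 = 19 - 239/396 = 7285/396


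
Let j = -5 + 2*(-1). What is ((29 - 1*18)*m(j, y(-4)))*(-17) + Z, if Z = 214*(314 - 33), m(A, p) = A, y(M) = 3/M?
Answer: 61443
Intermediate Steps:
j = -7 (j = -5 - 2 = -7)
Z = 60134 (Z = 214*281 = 60134)
((29 - 1*18)*m(j, y(-4)))*(-17) + Z = ((29 - 1*18)*(-7))*(-17) + 60134 = ((29 - 18)*(-7))*(-17) + 60134 = (11*(-7))*(-17) + 60134 = -77*(-17) + 60134 = 1309 + 60134 = 61443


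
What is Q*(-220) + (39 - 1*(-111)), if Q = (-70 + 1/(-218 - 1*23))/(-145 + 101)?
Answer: -48205/241 ≈ -200.02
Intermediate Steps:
Q = 16871/10604 (Q = (-70 + 1/(-218 - 23))/(-44) = (-70 + 1/(-241))*(-1/44) = (-70 - 1/241)*(-1/44) = -16871/241*(-1/44) = 16871/10604 ≈ 1.5910)
Q*(-220) + (39 - 1*(-111)) = (16871/10604)*(-220) + (39 - 1*(-111)) = -84355/241 + (39 + 111) = -84355/241 + 150 = -48205/241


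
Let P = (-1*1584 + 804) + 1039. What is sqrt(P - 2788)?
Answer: 3*I*sqrt(281) ≈ 50.289*I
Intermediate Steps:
P = 259 (P = (-1584 + 804) + 1039 = -780 + 1039 = 259)
sqrt(P - 2788) = sqrt(259 - 2788) = sqrt(-2529) = 3*I*sqrt(281)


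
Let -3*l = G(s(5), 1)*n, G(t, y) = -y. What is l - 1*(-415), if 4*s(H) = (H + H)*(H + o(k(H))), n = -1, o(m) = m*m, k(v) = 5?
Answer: 1244/3 ≈ 414.67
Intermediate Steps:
o(m) = m²
s(H) = H*(25 + H)/2 (s(H) = ((H + H)*(H + 5²))/4 = ((2*H)*(H + 25))/4 = ((2*H)*(25 + H))/4 = (2*H*(25 + H))/4 = H*(25 + H)/2)
l = -⅓ (l = -(-1*1)*(-1)/3 = -(-1)*(-1)/3 = -⅓*1 = -⅓ ≈ -0.33333)
l - 1*(-415) = -⅓ - 1*(-415) = -⅓ + 415 = 1244/3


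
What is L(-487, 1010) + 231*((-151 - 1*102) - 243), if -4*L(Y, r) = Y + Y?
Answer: -228665/2 ≈ -1.1433e+5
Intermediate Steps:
L(Y, r) = -Y/2 (L(Y, r) = -(Y + Y)/4 = -Y/2)
L(-487, 1010) + 231*((-151 - 1*102) - 243) = -½*(-487) + 231*((-151 - 1*102) - 243) = 487/2 + 231*((-151 - 102) - 243) = 487/2 + 231*(-253 - 243) = 487/2 + 231*(-496) = 487/2 - 114576 = -228665/2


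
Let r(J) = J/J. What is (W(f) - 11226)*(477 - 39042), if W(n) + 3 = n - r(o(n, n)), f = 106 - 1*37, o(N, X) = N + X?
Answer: 430423965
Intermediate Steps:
r(J) = 1
f = 69 (f = 106 - 37 = 69)
W(n) = -4 + n (W(n) = -3 + (n - 1*1) = -3 + (n - 1) = -3 + (-1 + n) = -4 + n)
(W(f) - 11226)*(477 - 39042) = ((-4 + 69) - 11226)*(477 - 39042) = (65 - 11226)*(-38565) = -11161*(-38565) = 430423965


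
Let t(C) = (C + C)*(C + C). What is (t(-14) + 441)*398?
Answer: 487550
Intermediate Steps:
t(C) = 4*C² (t(C) = (2*C)*(2*C) = 4*C²)
(t(-14) + 441)*398 = (4*(-14)² + 441)*398 = (4*196 + 441)*398 = (784 + 441)*398 = 1225*398 = 487550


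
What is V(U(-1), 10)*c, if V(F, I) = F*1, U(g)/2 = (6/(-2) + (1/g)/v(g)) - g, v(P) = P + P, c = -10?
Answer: 30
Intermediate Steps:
v(P) = 2*P
U(g) = -6 + g⁻² - 2*g (U(g) = 2*((6/(-2) + (1/g)/((2*g))) - g) = 2*((6*(-½) + (1/(2*g))/g) - g) = 2*((-3 + 1/(2*g²)) - g) = 2*(-3 + 1/(2*g²) - g) = -6 + g⁻² - 2*g)
V(F, I) = F
V(U(-1), 10)*c = (-6 + (-1)⁻² - 2*(-1))*(-10) = (-6 + 1 + 2)*(-10) = -3*(-10) = 30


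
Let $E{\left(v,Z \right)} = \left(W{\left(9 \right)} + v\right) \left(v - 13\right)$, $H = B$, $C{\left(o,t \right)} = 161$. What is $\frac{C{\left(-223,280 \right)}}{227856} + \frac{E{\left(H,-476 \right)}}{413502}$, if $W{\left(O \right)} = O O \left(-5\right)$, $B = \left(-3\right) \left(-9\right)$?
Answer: $- \frac{189873355}{15703151952} \approx -0.012091$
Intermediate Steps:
$B = 27$
$W{\left(O \right)} = - 5 O^{2}$ ($W{\left(O \right)} = O^{2} \left(-5\right) = - 5 O^{2}$)
$H = 27$
$E{\left(v,Z \right)} = \left(-405 + v\right) \left(-13 + v\right)$ ($E{\left(v,Z \right)} = \left(- 5 \cdot 9^{2} + v\right) \left(v - 13\right) = \left(\left(-5\right) 81 + v\right) \left(-13 + v\right) = \left(-405 + v\right) \left(-13 + v\right)$)
$\frac{C{\left(-223,280 \right)}}{227856} + \frac{E{\left(H,-476 \right)}}{413502} = \frac{161}{227856} + \frac{5265 + 27^{2} - 11286}{413502} = 161 \cdot \frac{1}{227856} + \left(5265 + 729 - 11286\right) \frac{1}{413502} = \frac{161}{227856} - \frac{882}{68917} = - \frac{189873355}{15703151952}$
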